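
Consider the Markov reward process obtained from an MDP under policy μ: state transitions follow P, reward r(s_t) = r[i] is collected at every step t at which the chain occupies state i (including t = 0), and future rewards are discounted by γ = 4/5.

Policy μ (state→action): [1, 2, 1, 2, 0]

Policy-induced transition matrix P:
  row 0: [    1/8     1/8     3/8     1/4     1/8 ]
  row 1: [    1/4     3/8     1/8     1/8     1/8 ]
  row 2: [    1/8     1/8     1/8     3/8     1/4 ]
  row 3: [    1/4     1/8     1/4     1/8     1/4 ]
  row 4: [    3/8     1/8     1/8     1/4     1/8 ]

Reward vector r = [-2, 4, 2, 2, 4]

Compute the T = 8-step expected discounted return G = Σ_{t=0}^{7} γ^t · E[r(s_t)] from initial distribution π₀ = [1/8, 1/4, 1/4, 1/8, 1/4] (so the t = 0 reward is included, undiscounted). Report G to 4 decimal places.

G = 8.2140

t=0: π = [0.1250, 0.2500, 0.2500, 0.1250, 0.2500], E[r] = 2.5000, γ^t·E[r] = 2.500000, running G = 2.500000
t=1: π = [0.2344, 0.1875, 0.1719, 0.2344, 0.1719], E[r] = 1.7813, γ^t·E[r] = 1.425000, running G = 3.925000
t=2: π = [0.2207, 0.1719, 0.2129, 0.2188, 0.1758], E[r] = 1.8125, γ^t·E[r] = 1.160000, running G = 5.085000
t=3: π = [0.2178, 0.1680, 0.2075, 0.2278, 0.1790], E[r] = 1.8228, γ^t·E[r] = 0.933250, running G = 6.018250
t=4: π = [0.2192, 0.1670, 0.2079, 0.2265, 0.1794], E[r] = 1.8160, γ^t·E[r] = 0.743825, running G = 6.762075
t=5: π = [0.2190, 0.1667, 0.2081, 0.2268, 0.1793], E[r] = 1.8159, γ^t·E[r] = 0.595050, running G = 7.357125
t=6: π = [0.2190, 0.1667, 0.2081, 0.2268, 0.1794], E[r] = 1.8160, γ^t·E[r] = 0.476061, running G = 7.833186
t=7: π = [0.2190, 0.1667, 0.2081, 0.2268, 0.1794], E[r] = 1.8160, γ^t·E[r] = 0.380834, running G = 8.214020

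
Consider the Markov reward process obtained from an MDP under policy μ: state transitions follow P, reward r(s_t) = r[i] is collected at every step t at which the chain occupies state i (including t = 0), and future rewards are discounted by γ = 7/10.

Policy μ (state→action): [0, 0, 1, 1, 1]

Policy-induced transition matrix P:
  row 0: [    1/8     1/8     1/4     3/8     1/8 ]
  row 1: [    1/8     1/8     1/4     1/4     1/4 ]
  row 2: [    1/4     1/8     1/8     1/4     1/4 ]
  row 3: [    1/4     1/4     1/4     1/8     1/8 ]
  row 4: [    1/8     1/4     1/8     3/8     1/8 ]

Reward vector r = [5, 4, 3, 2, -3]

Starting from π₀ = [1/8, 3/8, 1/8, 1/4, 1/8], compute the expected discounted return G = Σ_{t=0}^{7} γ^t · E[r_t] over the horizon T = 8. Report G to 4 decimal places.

G = 7.3592

t=0: π = [0.1250, 0.3750, 0.1250, 0.2500, 0.1250], E[r] = 2.6250, γ^t·E[r] = 2.625000, running G = 2.625000
t=1: π = [0.1719, 0.1719, 0.2188, 0.2500, 0.1875], E[r] = 2.1406, γ^t·E[r] = 1.498438, running G = 4.123438
t=2: π = [0.1836, 0.1797, 0.1992, 0.2637, 0.1738], E[r] = 2.2402, γ^t·E[r] = 1.097715, running G = 5.221152
t=3: π = [0.1829, 0.1797, 0.2034, 0.2617, 0.1724], E[r] = 2.2495, γ^t·E[r] = 0.771583, running G = 5.992735
t=4: π = [0.1831, 0.1793, 0.2030, 0.2617, 0.1729], E[r] = 2.2466, γ^t·E[r] = 0.539397, running G = 6.532132
t=5: π = [0.1831, 0.1793, 0.2030, 0.2618, 0.1728], E[r] = 2.2470, γ^t·E[r] = 0.377652, running G = 6.909784
t=6: π = [0.1831, 0.1793, 0.2030, 0.2618, 0.1728], E[r] = 2.2470, γ^t·E[r] = 0.264359, running G = 7.174142
t=7: π = [0.1831, 0.1793, 0.2030, 0.2618, 0.1728], E[r] = 2.2470, γ^t·E[r] = 0.185049, running G = 7.359192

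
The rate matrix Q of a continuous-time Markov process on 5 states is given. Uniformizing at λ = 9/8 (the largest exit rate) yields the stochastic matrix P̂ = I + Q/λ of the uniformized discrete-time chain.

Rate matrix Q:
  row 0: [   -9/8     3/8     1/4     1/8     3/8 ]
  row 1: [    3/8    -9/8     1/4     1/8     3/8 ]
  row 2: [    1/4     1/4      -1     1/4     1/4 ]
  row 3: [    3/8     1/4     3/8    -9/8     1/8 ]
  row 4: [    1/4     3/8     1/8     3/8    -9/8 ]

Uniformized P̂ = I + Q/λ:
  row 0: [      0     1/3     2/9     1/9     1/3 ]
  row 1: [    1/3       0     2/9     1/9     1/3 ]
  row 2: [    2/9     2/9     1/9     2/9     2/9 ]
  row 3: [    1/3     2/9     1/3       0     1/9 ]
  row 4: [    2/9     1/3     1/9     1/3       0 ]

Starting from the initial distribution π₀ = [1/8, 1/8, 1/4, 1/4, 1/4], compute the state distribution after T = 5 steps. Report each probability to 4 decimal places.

t=0: π = [0.1250, 0.1250, 0.2500, 0.2500, 0.2500]
t=1: π = [0.2361, 0.2361, 0.1944, 0.1667, 0.1667]
t=2: π = [0.2145, 0.2145, 0.2006, 0.1512, 0.2191]
t=3: π = [0.2152, 0.2227, 0.1924, 0.1653, 0.2044]
t=4: π = [0.2175, 0.2193, 0.1965, 0.1595, 0.2071]
t=5: π = [0.2160, 0.2207, 0.1951, 0.1612, 0.2070]

π = [0.2160, 0.2207, 0.1951, 0.1612, 0.2070]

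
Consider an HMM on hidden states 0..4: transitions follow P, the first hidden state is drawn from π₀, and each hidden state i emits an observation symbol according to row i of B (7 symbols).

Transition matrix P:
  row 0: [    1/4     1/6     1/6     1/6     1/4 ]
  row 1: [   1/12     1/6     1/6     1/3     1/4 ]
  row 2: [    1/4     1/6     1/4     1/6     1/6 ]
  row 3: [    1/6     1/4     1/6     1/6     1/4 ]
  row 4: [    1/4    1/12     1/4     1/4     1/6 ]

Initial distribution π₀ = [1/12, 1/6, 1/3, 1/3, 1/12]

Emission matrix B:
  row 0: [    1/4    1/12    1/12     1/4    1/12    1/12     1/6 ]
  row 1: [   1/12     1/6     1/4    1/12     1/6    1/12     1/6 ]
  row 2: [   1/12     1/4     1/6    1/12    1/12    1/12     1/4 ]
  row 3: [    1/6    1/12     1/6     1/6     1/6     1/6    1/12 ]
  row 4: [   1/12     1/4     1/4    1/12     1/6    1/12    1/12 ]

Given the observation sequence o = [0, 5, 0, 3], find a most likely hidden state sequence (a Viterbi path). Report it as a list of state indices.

t=0: δ = [2.083e-02, 1.389e-02, 2.778e-02, 5.556e-02, 6.944e-03]  (obs o_0=0)
t=1: δ = [7.716e-04, 1.157e-03, 7.716e-04, 1.543e-03, 1.157e-03]  ψ = [3, 3, 3, 3, 3]  (obs o_1=5)
t=2: δ = [7.234e-05, 3.215e-05, 2.411e-05, 6.430e-05, 3.215e-05]  ψ = [4, 3, 4, 1, 3]  (obs o_2=0)
t=3: δ = [4.521e-06, 1.340e-06, 1.005e-06, 2.009e-06, 1.507e-06]  ψ = [0, 3, 0, 0, 0]  (obs o_3=3)
backtrack: best end state = 0; path = [3, 4, 0, 0]

path = [3, 4, 0, 0]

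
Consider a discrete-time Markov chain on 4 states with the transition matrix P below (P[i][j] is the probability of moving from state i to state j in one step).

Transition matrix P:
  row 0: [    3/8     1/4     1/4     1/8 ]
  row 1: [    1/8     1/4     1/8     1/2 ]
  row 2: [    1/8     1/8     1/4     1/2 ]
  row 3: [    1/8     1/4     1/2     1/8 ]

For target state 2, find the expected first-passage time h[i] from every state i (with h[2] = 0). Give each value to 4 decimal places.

h = [3.6571, 3.7714, 0.0000, 2.7429]

First-step conditioning: h[2] = 0; for i ≠ 2, h[i] = 1 + Σ_k P[i][k]·h[k].
  h[0] = 1 + 3/8·h[0] + 1/4·h[1] + 1/8·h[3]
  h[1] = 1 + 1/8·h[0] + 1/4·h[1] + 1/2·h[3]
  h[3] = 1 + 1/8·h[0] + 1/4·h[1] + 1/8·h[3]
Solving the 3×3 linear system over states ≠ 2 gives exactly h = [128/35, 132/35, 0, 96/35] (h[2] = 0 is the target).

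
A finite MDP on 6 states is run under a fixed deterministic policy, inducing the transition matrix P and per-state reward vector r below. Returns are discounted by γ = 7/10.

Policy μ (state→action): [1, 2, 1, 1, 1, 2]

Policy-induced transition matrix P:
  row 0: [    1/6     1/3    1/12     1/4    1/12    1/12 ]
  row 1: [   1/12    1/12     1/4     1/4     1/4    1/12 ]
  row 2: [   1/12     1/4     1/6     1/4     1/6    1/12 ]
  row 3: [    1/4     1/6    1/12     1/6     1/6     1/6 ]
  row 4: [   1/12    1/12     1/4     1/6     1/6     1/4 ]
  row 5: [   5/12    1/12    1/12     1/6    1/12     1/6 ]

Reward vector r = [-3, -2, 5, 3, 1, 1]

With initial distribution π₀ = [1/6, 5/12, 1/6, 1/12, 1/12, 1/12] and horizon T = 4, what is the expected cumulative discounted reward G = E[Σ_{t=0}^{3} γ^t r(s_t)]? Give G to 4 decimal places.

G = 1.4084

t=0: π = [0.1667, 0.4167, 0.1667, 0.0833, 0.0833, 0.0833], E[r] = -0.0833, γ^t·E[r] = -0.083333, running G = -0.083333
t=1: π = [0.1389, 0.1597, 0.1806, 0.2292, 0.1806, 0.1111], E[r] = 1.1458, γ^t·E[r] = 0.802083, running G = 0.718750
t=2: π = [0.1701, 0.1672, 0.1551, 0.2066, 0.1591, 0.1418], E[r] = 0.8513, γ^t·E[r] = 0.417124, running G = 1.135874
t=3: π = [0.1792, 0.1689, 0.1507, 0.2077, 0.1546, 0.1389], E[r] = 0.7944, γ^t·E[r] = 0.272485, running G = 1.408358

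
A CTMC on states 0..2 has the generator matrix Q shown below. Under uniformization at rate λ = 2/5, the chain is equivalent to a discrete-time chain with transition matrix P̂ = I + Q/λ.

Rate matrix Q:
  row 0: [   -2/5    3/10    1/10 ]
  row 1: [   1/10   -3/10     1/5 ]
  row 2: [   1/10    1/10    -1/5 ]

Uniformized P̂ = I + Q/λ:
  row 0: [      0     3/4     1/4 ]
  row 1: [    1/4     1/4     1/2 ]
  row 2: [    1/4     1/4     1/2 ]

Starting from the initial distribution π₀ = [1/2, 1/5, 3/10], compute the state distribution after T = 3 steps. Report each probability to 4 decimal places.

π = [0.1953, 0.3594, 0.4453]

t=0: π = [0.5000, 0.2000, 0.3000]
t=1: π = [0.1250, 0.5000, 0.3750]
t=2: π = [0.2188, 0.3125, 0.4688]
t=3: π = [0.1953, 0.3594, 0.4453]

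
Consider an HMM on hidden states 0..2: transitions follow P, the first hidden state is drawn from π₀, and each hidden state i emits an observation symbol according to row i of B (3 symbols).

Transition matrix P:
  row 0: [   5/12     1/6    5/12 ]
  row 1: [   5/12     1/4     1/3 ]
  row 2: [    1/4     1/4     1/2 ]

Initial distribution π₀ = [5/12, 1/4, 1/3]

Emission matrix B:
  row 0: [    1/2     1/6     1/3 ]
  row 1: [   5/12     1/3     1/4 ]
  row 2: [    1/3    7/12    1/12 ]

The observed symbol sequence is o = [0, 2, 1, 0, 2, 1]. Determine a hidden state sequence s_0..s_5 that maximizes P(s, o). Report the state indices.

path = [0, 0, 2, 0, 0, 2]

t=0: δ = [2.083e-01, 1.042e-01, 1.111e-01]  (obs o_0=0)
t=1: δ = [2.894e-02, 8.681e-03, 7.234e-03]  ψ = [0, 0, 0]  (obs o_1=2)
t=2: δ = [2.009e-03, 1.608e-03, 7.033e-03]  ψ = [0, 0, 0]  (obs o_2=1)
t=3: δ = [8.791e-04, 7.326e-04, 1.172e-03]  ψ = [2, 2, 2]  (obs o_3=0)
t=4: δ = [1.221e-04, 7.326e-05, 4.884e-05]  ψ = [0, 2, 2]  (obs o_4=2)
t=5: δ = [8.479e-06, 6.783e-06, 2.968e-05]  ψ = [0, 0, 0]  (obs o_5=1)
backtrack: best end state = 2; path = [0, 0, 2, 0, 0, 2]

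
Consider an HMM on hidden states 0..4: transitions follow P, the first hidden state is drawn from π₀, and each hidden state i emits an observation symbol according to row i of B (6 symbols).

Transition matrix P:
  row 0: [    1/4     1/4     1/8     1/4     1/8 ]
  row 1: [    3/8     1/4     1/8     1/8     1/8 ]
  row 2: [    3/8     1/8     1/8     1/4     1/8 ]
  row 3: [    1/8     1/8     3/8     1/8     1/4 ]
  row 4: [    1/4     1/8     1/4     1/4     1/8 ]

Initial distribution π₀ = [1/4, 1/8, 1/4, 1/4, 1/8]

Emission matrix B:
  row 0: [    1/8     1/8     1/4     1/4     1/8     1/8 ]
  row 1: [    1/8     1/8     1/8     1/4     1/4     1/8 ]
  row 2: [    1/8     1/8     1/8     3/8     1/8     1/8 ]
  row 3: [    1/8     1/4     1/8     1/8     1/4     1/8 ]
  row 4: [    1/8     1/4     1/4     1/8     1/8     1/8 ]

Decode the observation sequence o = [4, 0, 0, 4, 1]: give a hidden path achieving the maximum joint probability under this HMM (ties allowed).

t=0: δ = [3.125e-02, 3.125e-02, 3.125e-02, 6.250e-02, 1.562e-02]  (obs o_0=4)
t=1: δ = [1.465e-03, 9.766e-04, 2.930e-03, 9.766e-04, 1.953e-03]  ψ = [1, 0, 3, 0, 3]  (obs o_1=0)
t=2: δ = [1.373e-04, 4.578e-05, 6.104e-05, 9.155e-05, 4.578e-05]  ψ = [2, 0, 4, 2, 2]  (obs o_2=0)
t=3: δ = [4.292e-06, 8.583e-06, 4.292e-06, 8.583e-06, 2.861e-06]  ψ = [0, 0, 3, 0, 3]  (obs o_3=4)
t=4: δ = [4.023e-07, 2.682e-07, 4.023e-07, 2.682e-07, 5.364e-07]  ψ = [1, 1, 3, 0, 3]  (obs o_4=1)
backtrack: best end state = 4; path = [3, 2, 0, 3, 4]

path = [3, 2, 0, 3, 4]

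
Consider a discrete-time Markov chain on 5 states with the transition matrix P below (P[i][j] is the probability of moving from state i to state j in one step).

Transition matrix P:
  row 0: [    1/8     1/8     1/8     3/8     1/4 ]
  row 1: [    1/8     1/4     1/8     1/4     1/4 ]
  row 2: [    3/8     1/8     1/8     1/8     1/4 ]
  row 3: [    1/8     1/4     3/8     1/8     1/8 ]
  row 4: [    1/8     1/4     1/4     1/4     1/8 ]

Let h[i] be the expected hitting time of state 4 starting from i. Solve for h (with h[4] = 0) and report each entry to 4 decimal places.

h = [4.5583, 4.4971, 4.4512, 4.9866, 0.0000]

First-step conditioning: h[4] = 0; for i ≠ 4, h[i] = 1 + Σ_k P[i][k]·h[k].
  h[0] = 1 + 1/8·h[0] + 1/8·h[1] + 1/8·h[2] + 3/8·h[3]
  h[1] = 1 + 1/8·h[0] + 1/4·h[1] + 1/8·h[2] + 1/4·h[3]
  h[2] = 1 + 3/8·h[0] + 1/8·h[1] + 1/8·h[2] + 1/8·h[3]
  h[3] = 1 + 1/8·h[0] + 1/4·h[1] + 3/8·h[2] + 1/8·h[3]
Solving the 4×4 linear system over states ≠ 4 gives exactly h = [2384/523, 2352/523, 2328/523, 2608/523, 0] (h[4] = 0 is the target).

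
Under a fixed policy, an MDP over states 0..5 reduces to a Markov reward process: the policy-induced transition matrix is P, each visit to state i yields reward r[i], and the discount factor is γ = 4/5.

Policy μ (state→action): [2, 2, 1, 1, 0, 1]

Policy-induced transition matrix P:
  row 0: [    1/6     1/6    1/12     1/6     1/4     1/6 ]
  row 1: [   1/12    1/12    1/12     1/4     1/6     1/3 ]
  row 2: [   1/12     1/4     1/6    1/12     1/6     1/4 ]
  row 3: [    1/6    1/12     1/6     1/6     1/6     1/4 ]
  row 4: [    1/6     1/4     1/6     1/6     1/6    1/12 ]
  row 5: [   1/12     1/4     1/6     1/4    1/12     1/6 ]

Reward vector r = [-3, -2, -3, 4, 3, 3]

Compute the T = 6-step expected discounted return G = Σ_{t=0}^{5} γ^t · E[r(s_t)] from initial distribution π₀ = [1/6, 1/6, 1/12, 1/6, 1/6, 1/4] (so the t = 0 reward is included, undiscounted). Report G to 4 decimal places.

t=0: π = [0.1667, 0.1667, 0.0833, 0.1667, 0.1667, 0.2500], E[r] = 0.8333, γ^t·E[r] = 0.833333, running G = 0.833333
t=1: π = [0.1250, 0.1806, 0.1389, 0.1944, 0.1597, 0.2014], E[r] = 0.7083, γ^t·E[r] = 0.566667, running G = 1.400000
t=2: π = [0.1233, 0.1771, 0.1412, 0.1869, 0.1603, 0.2112], E[r] = 0.7147, γ^t·E[r] = 0.457407, running G = 1.857407
t=3: π = [0.1225, 0.1791, 0.1416, 0.1873, 0.1593, 0.2102], E[r] = 0.7069, γ^t·E[r] = 0.361926, running G = 2.219333
t=4: π = [0.1224, 0.1787, 0.1415, 0.1873, 0.1594, 0.2106], E[r] = 0.7099, γ^t·E[r] = 0.290757, running G = 2.510091
t=5: π = [0.1224, 0.1788, 0.1416, 0.1873, 0.1593, 0.2106], E[r] = 0.7094, γ^t·E[r] = 0.232455, running G = 2.742545

G = 2.7425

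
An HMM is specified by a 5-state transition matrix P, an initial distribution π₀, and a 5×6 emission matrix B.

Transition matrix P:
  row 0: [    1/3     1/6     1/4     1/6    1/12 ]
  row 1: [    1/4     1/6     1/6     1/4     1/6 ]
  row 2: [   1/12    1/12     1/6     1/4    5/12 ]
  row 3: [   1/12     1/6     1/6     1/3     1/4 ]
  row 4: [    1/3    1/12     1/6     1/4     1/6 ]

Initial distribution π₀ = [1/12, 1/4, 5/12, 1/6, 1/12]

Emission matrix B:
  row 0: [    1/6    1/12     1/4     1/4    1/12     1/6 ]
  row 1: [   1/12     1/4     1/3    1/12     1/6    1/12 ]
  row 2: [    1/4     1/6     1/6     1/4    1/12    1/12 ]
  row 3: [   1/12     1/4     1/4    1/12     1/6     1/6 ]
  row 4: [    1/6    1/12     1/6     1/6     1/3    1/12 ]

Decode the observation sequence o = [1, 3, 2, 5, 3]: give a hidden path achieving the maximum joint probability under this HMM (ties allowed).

t=0: δ = [6.944e-03, 6.250e-02, 6.944e-02, 4.167e-02, 6.944e-03]  (obs o_0=1)
t=1: δ = [3.906e-03, 8.681e-04, 2.894e-03, 1.447e-03, 4.823e-03]  ψ = [1, 1, 2, 2, 2]  (obs o_1=3)
t=2: δ = [4.019e-04, 2.170e-04, 1.628e-04, 3.014e-04, 2.009e-04]  ψ = [4, 0, 0, 4, 2]  (obs o_2=2)
t=3: δ = [2.233e-05, 5.582e-06, 8.372e-06, 1.674e-05, 6.279e-06]  ψ = [0, 0, 0, 3, 3]  (obs o_3=5)
t=4: δ = [1.861e-06, 3.101e-07, 1.395e-06, 4.651e-07, 6.977e-07]  ψ = [0, 0, 0, 3, 3]  (obs o_4=3)
backtrack: best end state = 0; path = [2, 4, 0, 0, 0]

path = [2, 4, 0, 0, 0]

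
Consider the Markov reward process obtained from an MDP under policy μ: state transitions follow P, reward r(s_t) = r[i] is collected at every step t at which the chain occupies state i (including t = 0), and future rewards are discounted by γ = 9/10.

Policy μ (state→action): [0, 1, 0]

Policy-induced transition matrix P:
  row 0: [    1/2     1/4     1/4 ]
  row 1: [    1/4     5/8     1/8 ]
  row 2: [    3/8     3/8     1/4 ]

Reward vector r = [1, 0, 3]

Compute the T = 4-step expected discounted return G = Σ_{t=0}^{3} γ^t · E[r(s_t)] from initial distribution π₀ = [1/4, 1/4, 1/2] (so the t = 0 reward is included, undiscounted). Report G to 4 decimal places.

t=0: π = [0.2500, 0.2500, 0.5000], E[r] = 1.7500, γ^t·E[r] = 1.750000, running G = 1.750000
t=1: π = [0.3750, 0.4063, 0.2188], E[r] = 1.0313, γ^t·E[r] = 0.928125, running G = 2.678125
t=2: π = [0.3711, 0.4297, 0.1992], E[r] = 0.9688, γ^t·E[r] = 0.784688, running G = 3.462813
t=3: π = [0.3677, 0.4360, 0.1963], E[r] = 0.9565, γ^t·E[r] = 0.697320, running G = 4.160132

G = 4.1601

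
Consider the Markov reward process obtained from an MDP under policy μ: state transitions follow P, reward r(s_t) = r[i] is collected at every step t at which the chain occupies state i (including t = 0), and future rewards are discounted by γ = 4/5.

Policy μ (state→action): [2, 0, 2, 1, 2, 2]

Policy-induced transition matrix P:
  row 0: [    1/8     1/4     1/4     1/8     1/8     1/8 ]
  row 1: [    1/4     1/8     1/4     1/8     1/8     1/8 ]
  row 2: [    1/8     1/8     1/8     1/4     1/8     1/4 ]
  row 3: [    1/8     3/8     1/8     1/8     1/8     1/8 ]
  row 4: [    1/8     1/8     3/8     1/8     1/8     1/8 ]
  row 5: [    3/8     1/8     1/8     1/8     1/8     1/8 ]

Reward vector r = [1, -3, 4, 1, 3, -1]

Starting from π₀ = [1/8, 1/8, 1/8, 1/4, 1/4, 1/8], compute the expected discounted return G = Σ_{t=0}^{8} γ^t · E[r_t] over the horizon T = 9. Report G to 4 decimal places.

G = 3.8412

t=0: π = [0.1250, 0.1250, 0.1250, 0.2500, 0.2500, 0.1250], E[r] = 1.1250, γ^t·E[r] = 1.125000, running G = 1.125000
t=1: π = [0.1719, 0.2031, 0.2188, 0.1406, 0.1250, 0.1406], E[r] = 0.8125, γ^t·E[r] = 0.650000, running G = 1.775000
t=2: π = [0.1855, 0.1816, 0.2031, 0.1523, 0.1250, 0.1523], E[r] = 0.8281, γ^t·E[r] = 0.530000, running G = 2.305000
t=3: π = [0.1858, 0.1863, 0.2021, 0.1504, 0.1250, 0.1504], E[r] = 0.8105, γ^t·E[r] = 0.415000, running G = 2.720000
t=4: π = [0.1859, 0.1858, 0.2028, 0.1503, 0.1250, 0.1503], E[r] = 0.8145, γ^t·E[r] = 0.333600, running G = 3.053600
t=5: π = [0.1858, 0.1858, 0.2027, 0.1503, 0.1250, 0.1503], E[r] = 0.8142, γ^t·E[r] = 0.266810, running G = 3.320410
t=6: π = [0.1858, 0.1858, 0.2027, 0.1503, 0.1250, 0.1503], E[r] = 0.8142, γ^t·E[r] = 0.213432, running G = 3.533842
t=7: π = [0.1858, 0.1858, 0.2027, 0.1503, 0.1250, 0.1503], E[r] = 0.8142, γ^t·E[r] = 0.170748, running G = 3.704590
t=8: π = [0.1858, 0.1858, 0.2027, 0.1503, 0.1250, 0.1503], E[r] = 0.8142, γ^t·E[r] = 0.136598, running G = 3.841188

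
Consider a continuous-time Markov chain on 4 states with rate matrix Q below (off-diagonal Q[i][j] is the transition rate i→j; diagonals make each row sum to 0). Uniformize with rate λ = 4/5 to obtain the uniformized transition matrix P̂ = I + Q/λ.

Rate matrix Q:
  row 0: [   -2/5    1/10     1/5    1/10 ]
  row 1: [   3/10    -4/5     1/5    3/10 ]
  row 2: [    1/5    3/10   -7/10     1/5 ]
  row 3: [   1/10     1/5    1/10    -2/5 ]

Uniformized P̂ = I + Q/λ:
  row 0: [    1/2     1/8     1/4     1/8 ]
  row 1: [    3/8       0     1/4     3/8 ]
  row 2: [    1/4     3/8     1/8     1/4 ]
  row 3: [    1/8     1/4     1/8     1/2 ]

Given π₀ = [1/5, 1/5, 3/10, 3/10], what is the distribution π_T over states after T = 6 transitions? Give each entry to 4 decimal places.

t=0: π = [0.2000, 0.2000, 0.3000, 0.3000]
t=1: π = [0.2875, 0.2125, 0.1750, 0.3250]
t=2: π = [0.3078, 0.1828, 0.1875, 0.3219]
t=3: π = [0.3096, 0.1893, 0.1863, 0.3148]
t=4: π = [0.3117, 0.1873, 0.1874, 0.3137]
t=5: π = [0.3121, 0.1876, 0.1874, 0.3129]
t=6: π = [0.3124, 0.1875, 0.1875, 0.3127]

π = [0.3124, 0.1875, 0.1875, 0.3127]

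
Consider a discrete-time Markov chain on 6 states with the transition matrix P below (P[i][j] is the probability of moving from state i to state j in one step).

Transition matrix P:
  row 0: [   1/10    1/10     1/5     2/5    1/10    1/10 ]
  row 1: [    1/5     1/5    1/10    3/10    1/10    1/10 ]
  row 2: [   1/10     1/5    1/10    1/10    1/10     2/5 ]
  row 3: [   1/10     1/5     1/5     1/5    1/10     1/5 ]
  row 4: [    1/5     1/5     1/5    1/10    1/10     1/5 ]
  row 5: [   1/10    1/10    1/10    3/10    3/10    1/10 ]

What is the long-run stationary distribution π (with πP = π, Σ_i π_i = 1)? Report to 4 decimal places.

π = [0.1305, 0.1688, 0.1499, 0.2325, 0.1364, 0.1819]

Balance equations π_j = Σ_i π_i·P[i][j]:
  π_0 = 1/10·π_0 + 1/5·π_1 + 1/10·π_2 + 1/10·π_3 + 1/5·π_4 + 1/10·π_5
  π_1 = 1/10·π_0 + 1/5·π_1 + 1/5·π_2 + 1/5·π_3 + 1/5·π_4 + 1/10·π_5
  π_2 = 1/5·π_0 + 1/10·π_1 + 1/10·π_2 + 1/5·π_3 + 1/5·π_4 + 1/10·π_5
  π_3 = 2/5·π_0 + 3/10·π_1 + 1/10·π_2 + 1/5·π_3 + 1/10·π_4 + 3/10·π_5
  π_4 = 1/10·π_0 + 1/10·π_1 + 1/10·π_2 + 1/10·π_3 + 1/10·π_4 + 3/10·π_5
  normalize: π_0 + π_1 + π_2 + π_3 + π_4 + π_5 = 1
Solving the linear system gives exactly π = [16055/123014, 10380/61507, 18445/123014, 28605/123014, 8388/61507, 22373/123014].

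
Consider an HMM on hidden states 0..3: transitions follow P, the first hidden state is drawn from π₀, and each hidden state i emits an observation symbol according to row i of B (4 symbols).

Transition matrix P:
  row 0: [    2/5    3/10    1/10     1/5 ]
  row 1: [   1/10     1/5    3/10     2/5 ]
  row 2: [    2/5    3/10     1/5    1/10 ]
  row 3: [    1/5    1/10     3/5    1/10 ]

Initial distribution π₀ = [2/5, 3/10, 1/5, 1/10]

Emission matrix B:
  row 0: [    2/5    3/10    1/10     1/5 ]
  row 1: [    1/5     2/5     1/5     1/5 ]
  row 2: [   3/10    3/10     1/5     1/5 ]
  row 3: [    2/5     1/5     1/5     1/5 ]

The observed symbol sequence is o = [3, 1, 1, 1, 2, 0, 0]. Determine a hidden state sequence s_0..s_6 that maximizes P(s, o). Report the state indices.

path = [0, 0, 0, 1, 3, 2, 0]

t=0: δ = [8.000e-02, 6.000e-02, 4.000e-02, 2.000e-02]  (obs o_0=3)
t=1: δ = [9.600e-03, 9.600e-03, 5.400e-03, 4.800e-03]  ψ = [0, 0, 1, 1]  (obs o_1=1)
t=2: δ = [1.152e-03, 1.152e-03, 8.640e-04, 7.680e-04]  ψ = [0, 0, 1, 1]  (obs o_2=1)
t=3: δ = [1.382e-04, 1.382e-04, 1.382e-04, 9.216e-05]  ψ = [0, 0, 3, 1]  (obs o_3=1)
t=4: δ = [5.530e-06, 8.294e-06, 1.106e-05, 1.106e-05]  ψ = [0, 0, 3, 1]  (obs o_4=2)
t=5: δ = [1.769e-06, 6.636e-07, 1.991e-06, 1.327e-06]  ψ = [2, 2, 3, 1]  (obs o_5=0)
t=6: δ = [3.185e-07, 1.194e-07, 2.389e-07, 1.416e-07]  ψ = [2, 2, 3, 0]  (obs o_6=0)
backtrack: best end state = 0; path = [0, 0, 0, 1, 3, 2, 0]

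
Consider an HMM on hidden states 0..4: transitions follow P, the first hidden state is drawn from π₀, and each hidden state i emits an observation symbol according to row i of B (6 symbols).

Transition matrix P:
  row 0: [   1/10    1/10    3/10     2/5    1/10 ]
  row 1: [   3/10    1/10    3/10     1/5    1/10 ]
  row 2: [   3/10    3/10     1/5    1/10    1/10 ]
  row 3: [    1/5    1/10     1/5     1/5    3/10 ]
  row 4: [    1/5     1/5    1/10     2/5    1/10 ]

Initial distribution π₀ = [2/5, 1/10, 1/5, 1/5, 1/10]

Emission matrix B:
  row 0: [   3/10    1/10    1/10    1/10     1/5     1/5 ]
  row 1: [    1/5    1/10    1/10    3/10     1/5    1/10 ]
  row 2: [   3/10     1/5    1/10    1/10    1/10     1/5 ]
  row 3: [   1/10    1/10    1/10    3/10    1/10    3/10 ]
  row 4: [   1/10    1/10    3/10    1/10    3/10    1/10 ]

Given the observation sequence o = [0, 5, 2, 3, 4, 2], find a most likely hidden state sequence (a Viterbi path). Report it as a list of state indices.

t=0: δ = [1.200e-01, 2.000e-02, 6.000e-02, 2.000e-02, 1.000e-02]  (obs o_0=0)
t=1: δ = [3.600e-03, 1.800e-03, 7.200e-03, 1.440e-02, 1.200e-03]  ψ = [2, 2, 0, 0, 0]  (obs o_1=5)
t=2: δ = [2.880e-04, 2.160e-04, 2.880e-04, 2.880e-04, 1.296e-03]  ψ = [3, 2, 3, 3, 3]  (obs o_2=2)
t=3: δ = [2.592e-05, 7.776e-05, 1.296e-05, 1.555e-04, 1.296e-05]  ψ = [4, 4, 4, 4, 4]  (obs o_3=3)
t=4: δ = [6.221e-06, 3.110e-06, 3.110e-06, 3.110e-06, 1.400e-05]  ψ = [3, 3, 3, 3, 3]  (obs o_4=4)
t=5: δ = [2.799e-07, 2.799e-07, 1.866e-07, 5.599e-07, 4.199e-07]  ψ = [4, 4, 0, 4, 4]  (obs o_5=2)
backtrack: best end state = 3; path = [0, 3, 4, 3, 4, 3]

path = [0, 3, 4, 3, 4, 3]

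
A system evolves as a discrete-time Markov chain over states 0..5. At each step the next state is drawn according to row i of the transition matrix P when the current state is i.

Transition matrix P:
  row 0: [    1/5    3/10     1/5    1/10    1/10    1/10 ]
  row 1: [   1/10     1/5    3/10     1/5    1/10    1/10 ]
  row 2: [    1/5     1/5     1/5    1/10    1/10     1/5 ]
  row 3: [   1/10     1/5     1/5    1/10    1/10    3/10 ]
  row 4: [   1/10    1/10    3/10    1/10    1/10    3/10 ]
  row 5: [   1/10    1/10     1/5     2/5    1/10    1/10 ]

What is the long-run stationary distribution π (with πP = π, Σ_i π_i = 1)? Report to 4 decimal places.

π = [0.1365, 0.1859, 0.2286, 0.1718, 0.1000, 0.1772]

Balance equations π_j = Σ_i π_i·P[i][j]:
  π_0 = 1/5·π_0 + 1/10·π_1 + 1/5·π_2 + 1/10·π_3 + 1/10·π_4 + 1/10·π_5
  π_1 = 3/10·π_0 + 1/5·π_1 + 1/5·π_2 + 1/5·π_3 + 1/10·π_4 + 1/10·π_5
  π_2 = 1/5·π_0 + 3/10·π_1 + 1/5·π_2 + 1/5·π_3 + 3/10·π_4 + 1/5·π_5
  π_3 = 1/10·π_0 + 1/5·π_1 + 1/10·π_2 + 1/10·π_3 + 1/10·π_4 + 2/5·π_5
  π_4 = 1/10·π_0 + 1/10·π_1 + 1/10·π_2 + 1/10·π_3 + 1/10·π_4 + 1/10·π_5
  normalize: π_0 + π_1 + π_2 + π_3 + π_4 + π_5 = 1
Solving the linear system gives exactly π = [7233/52985, 19703/105970, 12112/52985, 18201/105970, 1/10, 18779/105970].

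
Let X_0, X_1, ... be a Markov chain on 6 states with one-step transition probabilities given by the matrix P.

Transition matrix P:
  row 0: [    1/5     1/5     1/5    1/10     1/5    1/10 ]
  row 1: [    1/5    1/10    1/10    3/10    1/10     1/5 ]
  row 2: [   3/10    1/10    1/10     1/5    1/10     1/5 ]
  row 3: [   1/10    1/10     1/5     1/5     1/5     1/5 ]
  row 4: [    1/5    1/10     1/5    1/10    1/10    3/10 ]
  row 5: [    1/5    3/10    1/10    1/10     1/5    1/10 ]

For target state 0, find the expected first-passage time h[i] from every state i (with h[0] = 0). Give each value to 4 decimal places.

First-step conditioning: h[0] = 0; for i ≠ 0, h[i] = 1 + Σ_k P[i][k]·h[k].
  h[1] = 1 + 1/10·h[1] + 1/10·h[2] + 3/10·h[3] + 1/10·h[4] + 1/5·h[5]
  h[2] = 1 + 1/10·h[1] + 1/10·h[2] + 1/5·h[3] + 1/10·h[4] + 1/5·h[5]
  h[3] = 1 + 1/10·h[1] + 1/5·h[2] + 1/5·h[3] + 1/5·h[4] + 1/5·h[5]
  h[4] = 1 + 1/10·h[1] + 1/5·h[2] + 1/10·h[3] + 1/10·h[4] + 3/10·h[5]
  h[5] = 1 + 3/10·h[1] + 1/10·h[2] + 1/10·h[3] + 1/5·h[4] + 1/10·h[5]
Solving the 5×5 linear system over states ≠ 0 gives exactly h = [0, 61750/11943, 55090/11943, 7400/1327, 60010/11943, 60710/11943] (h[0] = 0 is the target).

h = [0.0000, 5.1704, 4.6127, 5.5765, 5.0247, 5.0833]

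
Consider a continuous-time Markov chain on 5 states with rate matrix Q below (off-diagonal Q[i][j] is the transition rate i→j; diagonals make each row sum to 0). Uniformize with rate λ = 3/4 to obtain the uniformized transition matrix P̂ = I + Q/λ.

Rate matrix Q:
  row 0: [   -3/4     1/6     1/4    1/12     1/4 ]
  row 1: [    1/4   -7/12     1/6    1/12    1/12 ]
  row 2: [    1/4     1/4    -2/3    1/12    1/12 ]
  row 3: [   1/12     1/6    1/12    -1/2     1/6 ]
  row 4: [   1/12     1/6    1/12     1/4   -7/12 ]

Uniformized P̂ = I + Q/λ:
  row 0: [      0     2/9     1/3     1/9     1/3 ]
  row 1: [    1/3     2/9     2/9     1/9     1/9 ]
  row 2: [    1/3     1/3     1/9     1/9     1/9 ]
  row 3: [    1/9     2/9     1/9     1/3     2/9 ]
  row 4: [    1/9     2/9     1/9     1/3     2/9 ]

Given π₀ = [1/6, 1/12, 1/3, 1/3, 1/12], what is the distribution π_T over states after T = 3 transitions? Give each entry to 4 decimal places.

t=0: π = [0.1667, 0.0833, 0.3333, 0.3333, 0.0833]
t=1: π = [0.1852, 0.2593, 0.1574, 0.2037, 0.1944]
t=2: π = [0.1831, 0.2397, 0.1811, 0.1996, 0.1965]
t=3: π = [0.1843, 0.2423, 0.1784, 0.1991, 0.1958]

π = [0.1843, 0.2423, 0.1784, 0.1991, 0.1958]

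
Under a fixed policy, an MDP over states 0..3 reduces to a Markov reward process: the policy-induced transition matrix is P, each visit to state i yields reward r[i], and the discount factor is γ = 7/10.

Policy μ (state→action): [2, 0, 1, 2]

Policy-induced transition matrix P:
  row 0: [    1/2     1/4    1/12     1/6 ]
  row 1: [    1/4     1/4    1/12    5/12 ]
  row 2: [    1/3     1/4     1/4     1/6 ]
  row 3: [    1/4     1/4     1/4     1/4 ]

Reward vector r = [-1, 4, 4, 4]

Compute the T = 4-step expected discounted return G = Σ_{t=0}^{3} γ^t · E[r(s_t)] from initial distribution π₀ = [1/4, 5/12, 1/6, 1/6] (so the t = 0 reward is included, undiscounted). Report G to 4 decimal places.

G = 6.3010

t=0: π = [0.2500, 0.4167, 0.1667, 0.1667], E[r] = 2.7500, γ^t·E[r] = 2.750000, running G = 2.750000
t=1: π = [0.3264, 0.2500, 0.1389, 0.2847], E[r] = 2.3681, γ^t·E[r] = 1.657639, running G = 4.407639
t=2: π = [0.3432, 0.2500, 0.1539, 0.2529], E[r] = 2.2841, γ^t·E[r] = 1.119230, running G = 5.526869
t=3: π = [0.3486, 0.2500, 0.1511, 0.2502], E[r] = 2.2569, γ^t·E[r] = 0.774115, running G = 6.300985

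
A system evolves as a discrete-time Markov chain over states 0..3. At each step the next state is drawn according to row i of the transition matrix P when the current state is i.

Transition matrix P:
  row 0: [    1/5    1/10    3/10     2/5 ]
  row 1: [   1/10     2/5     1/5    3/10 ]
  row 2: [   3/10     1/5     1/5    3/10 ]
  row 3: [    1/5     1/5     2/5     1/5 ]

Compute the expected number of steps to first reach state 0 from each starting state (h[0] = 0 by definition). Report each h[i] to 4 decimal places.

First-step conditioning: h[0] = 0; for i ≠ 0, h[i] = 1 + Σ_k P[i][k]·h[k].
  h[1] = 1 + 2/5·h[1] + 1/5·h[2] + 3/10·h[3]
  h[2] = 1 + 1/5·h[1] + 1/5·h[2] + 3/10·h[3]
  h[3] = 1 + 1/5·h[1] + 2/5·h[2] + 1/5·h[3]
Solving the 3×3 linear system over states ≠ 0 gives exactly h = [0, 275/49, 220/49, 240/49] (h[0] = 0 is the target).

h = [0.0000, 5.6122, 4.4898, 4.8980]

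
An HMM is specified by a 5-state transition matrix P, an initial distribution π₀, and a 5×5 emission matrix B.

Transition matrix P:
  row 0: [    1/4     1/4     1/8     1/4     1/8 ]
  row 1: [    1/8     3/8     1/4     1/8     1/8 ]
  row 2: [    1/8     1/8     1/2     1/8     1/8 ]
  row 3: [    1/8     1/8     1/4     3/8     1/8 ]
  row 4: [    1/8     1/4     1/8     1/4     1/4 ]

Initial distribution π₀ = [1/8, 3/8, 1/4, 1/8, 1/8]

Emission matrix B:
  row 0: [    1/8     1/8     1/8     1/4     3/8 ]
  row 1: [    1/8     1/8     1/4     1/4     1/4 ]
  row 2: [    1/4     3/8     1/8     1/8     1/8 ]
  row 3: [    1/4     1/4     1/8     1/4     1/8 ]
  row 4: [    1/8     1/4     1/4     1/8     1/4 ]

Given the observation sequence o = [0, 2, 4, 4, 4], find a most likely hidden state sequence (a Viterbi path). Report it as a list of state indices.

t=0: δ = [1.562e-02, 4.688e-02, 6.250e-02, 3.125e-02, 1.562e-02]  (obs o_0=0)
t=1: δ = [9.766e-04, 4.395e-03, 3.906e-03, 1.465e-03, 1.953e-03]  ψ = [2, 1, 2, 3, 2]  (obs o_1=2)
t=2: δ = [2.060e-04, 4.120e-04, 2.441e-04, 6.866e-05, 1.373e-04]  ψ = [1, 1, 2, 1, 1]  (obs o_2=4)
t=3: δ = [1.931e-05, 3.862e-05, 1.526e-05, 6.437e-06, 1.287e-05]  ψ = [0, 1, 2, 0, 1]  (obs o_3=4)
t=4: δ = [1.810e-06, 3.621e-06, 1.207e-06, 6.035e-07, 1.207e-06]  ψ = [0, 1, 1, 0, 1]  (obs o_4=4)
backtrack: best end state = 1; path = [1, 1, 1, 1, 1]

path = [1, 1, 1, 1, 1]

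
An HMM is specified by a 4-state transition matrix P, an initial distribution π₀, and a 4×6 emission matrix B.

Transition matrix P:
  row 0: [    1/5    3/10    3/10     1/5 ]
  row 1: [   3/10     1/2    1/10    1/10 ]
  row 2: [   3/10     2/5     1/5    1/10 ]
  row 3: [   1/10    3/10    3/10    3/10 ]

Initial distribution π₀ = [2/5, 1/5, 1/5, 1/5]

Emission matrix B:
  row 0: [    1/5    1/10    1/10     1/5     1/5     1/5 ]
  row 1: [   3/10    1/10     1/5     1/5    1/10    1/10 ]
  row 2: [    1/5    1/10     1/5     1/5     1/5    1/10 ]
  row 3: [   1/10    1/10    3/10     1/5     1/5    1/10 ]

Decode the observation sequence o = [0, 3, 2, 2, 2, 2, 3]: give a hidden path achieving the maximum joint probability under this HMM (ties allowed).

path = [1, 1, 1, 1, 1, 1, 1]

t=0: δ = [8.000e-02, 6.000e-02, 4.000e-02, 2.000e-02]  (obs o_0=0)
t=1: δ = [3.600e-03, 6.000e-03, 4.800e-03, 3.200e-03]  ψ = [1, 1, 0, 0]  (obs o_1=3)
t=2: δ = [1.800e-04, 6.000e-04, 2.160e-04, 2.880e-04]  ψ = [1, 1, 0, 3]  (obs o_2=2)
t=3: δ = [1.800e-05, 6.000e-05, 1.728e-05, 2.592e-05]  ψ = [1, 1, 3, 3]  (obs o_3=2)
t=4: δ = [1.800e-06, 6.000e-06, 1.555e-06, 2.333e-06]  ψ = [1, 1, 3, 3]  (obs o_4=2)
t=5: δ = [1.800e-07, 6.000e-07, 1.400e-07, 2.100e-07]  ψ = [1, 1, 3, 3]  (obs o_5=2)
t=6: δ = [3.600e-08, 6.000e-08, 1.260e-08, 1.260e-08]  ψ = [1, 1, 3, 3]  (obs o_6=3)
backtrack: best end state = 1; path = [1, 1, 1, 1, 1, 1, 1]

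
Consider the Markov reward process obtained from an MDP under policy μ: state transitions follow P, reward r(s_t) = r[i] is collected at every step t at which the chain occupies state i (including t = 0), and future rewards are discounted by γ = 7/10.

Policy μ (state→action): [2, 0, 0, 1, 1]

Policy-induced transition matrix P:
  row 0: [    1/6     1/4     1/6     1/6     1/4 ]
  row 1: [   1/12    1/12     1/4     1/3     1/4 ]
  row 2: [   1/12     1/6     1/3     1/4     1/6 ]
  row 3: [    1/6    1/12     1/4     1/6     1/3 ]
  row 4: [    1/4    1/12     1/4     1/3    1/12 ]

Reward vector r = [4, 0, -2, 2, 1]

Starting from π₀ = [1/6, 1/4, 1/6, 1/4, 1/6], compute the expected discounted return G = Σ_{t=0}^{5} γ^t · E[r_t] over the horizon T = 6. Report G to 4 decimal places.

G = 2.5603

t=0: π = [0.1667, 0.2500, 0.1667, 0.2500, 0.1667], E[r] = 1.0000, γ^t·E[r] = 1.000000, running G = 1.000000
t=1: π = [0.1458, 0.1250, 0.2500, 0.2500, 0.2292], E[r] = 0.8125, γ^t·E[r] = 0.568750, running G = 1.568750
t=2: π = [0.1545, 0.1285, 0.2587, 0.2465, 0.2118], E[r] = 0.8056, γ^t·E[r] = 0.394722, running G = 1.963472
t=3: π = [0.1521, 0.1306, 0.2587, 0.2449, 0.2137], E[r] = 0.7944, γ^t·E[r] = 0.272485, running G = 2.235957
t=4: π = [0.1520, 0.1302, 0.2589, 0.2456, 0.2132], E[r] = 0.7948, γ^t·E[r] = 0.190835, running G = 2.426791
t=5: π = [0.1520, 0.1302, 0.2589, 0.2455, 0.2134], E[r] = 0.7946, γ^t·E[r] = 0.133541, running G = 2.560333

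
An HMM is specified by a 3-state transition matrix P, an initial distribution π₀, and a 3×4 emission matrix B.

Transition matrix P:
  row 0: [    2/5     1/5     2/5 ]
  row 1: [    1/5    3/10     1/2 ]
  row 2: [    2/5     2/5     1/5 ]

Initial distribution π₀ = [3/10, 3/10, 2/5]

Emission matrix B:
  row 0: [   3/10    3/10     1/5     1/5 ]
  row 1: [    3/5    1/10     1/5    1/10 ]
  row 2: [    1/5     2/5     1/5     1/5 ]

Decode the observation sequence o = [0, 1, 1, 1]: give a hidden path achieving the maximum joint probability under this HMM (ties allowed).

t=0: δ = [9.000e-02, 1.800e-01, 8.000e-02]  (obs o_0=0)
t=1: δ = [1.080e-02, 5.400e-03, 3.600e-02]  ψ = [0, 1, 1]  (obs o_1=1)
t=2: δ = [4.320e-03, 1.440e-03, 2.880e-03]  ψ = [2, 2, 2]  (obs o_2=1)
t=3: δ = [5.184e-04, 1.152e-04, 6.912e-04]  ψ = [0, 2, 0]  (obs o_3=1)
backtrack: best end state = 2; path = [1, 2, 0, 2]

path = [1, 2, 0, 2]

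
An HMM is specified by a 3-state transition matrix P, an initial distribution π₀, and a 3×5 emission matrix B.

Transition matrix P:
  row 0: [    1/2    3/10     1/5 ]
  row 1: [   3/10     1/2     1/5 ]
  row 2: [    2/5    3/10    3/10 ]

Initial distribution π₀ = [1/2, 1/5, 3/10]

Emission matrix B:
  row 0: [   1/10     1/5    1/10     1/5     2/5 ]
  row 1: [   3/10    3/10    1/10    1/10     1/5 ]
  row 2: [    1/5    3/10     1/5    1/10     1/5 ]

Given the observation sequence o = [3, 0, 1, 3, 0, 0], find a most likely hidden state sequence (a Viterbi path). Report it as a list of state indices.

path = [0, 1, 1, 1, 1, 1]

t=0: δ = [1.000e-01, 2.000e-02, 3.000e-02]  (obs o_0=3)
t=1: δ = [5.000e-03, 9.000e-03, 4.000e-03]  ψ = [0, 0, 0]  (obs o_1=0)
t=2: δ = [5.400e-04, 1.350e-03, 5.400e-04]  ψ = [1, 1, 1]  (obs o_2=1)
t=3: δ = [8.100e-05, 6.750e-05, 2.700e-05]  ψ = [1, 1, 1]  (obs o_3=3)
t=4: δ = [4.050e-06, 1.013e-05, 3.240e-06]  ψ = [0, 1, 0]  (obs o_4=0)
t=5: δ = [3.038e-07, 1.519e-06, 4.050e-07]  ψ = [1, 1, 1]  (obs o_5=0)
backtrack: best end state = 1; path = [0, 1, 1, 1, 1, 1]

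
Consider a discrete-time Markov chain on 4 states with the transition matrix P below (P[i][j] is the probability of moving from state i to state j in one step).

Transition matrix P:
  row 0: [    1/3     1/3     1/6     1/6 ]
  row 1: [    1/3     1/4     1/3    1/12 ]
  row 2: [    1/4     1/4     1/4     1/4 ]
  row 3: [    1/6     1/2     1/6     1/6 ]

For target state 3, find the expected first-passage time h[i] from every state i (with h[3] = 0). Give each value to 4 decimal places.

h = [6.1702, 6.5532, 5.5745, 0.0000]

First-step conditioning: h[3] = 0; for i ≠ 3, h[i] = 1 + Σ_k P[i][k]·h[k].
  h[0] = 1 + 1/3·h[0] + 1/3·h[1] + 1/6·h[2]
  h[1] = 1 + 1/3·h[0] + 1/4·h[1] + 1/3·h[2]
  h[2] = 1 + 1/4·h[0] + 1/4·h[1] + 1/4·h[2]
Solving the 3×3 linear system over states ≠ 3 gives exactly h = [290/47, 308/47, 262/47, 0] (h[3] = 0 is the target).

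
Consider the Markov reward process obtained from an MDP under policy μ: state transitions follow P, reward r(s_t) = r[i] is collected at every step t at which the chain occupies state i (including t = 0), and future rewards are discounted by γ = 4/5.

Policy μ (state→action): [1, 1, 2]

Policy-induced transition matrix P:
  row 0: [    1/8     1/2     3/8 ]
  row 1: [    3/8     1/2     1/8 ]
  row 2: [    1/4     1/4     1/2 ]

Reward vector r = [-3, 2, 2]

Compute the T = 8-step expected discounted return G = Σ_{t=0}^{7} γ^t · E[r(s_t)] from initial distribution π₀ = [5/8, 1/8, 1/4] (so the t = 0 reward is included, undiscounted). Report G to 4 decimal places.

G = 1.2393

t=0: π = [0.6250, 0.1250, 0.2500], E[r] = -1.1250, γ^t·E[r] = -1.125000, running G = -1.125000
t=1: π = [0.1875, 0.4375, 0.3750], E[r] = 1.0625, γ^t·E[r] = 0.850000, running G = -0.275000
t=2: π = [0.2813, 0.4063, 0.3125], E[r] = 0.5938, γ^t·E[r] = 0.380000, running G = 0.105000
t=3: π = [0.2656, 0.4219, 0.3125], E[r] = 0.6719, γ^t·E[r] = 0.344000, running G = 0.449000
t=4: π = [0.2695, 0.4219, 0.3086], E[r] = 0.6523, γ^t·E[r] = 0.267200, running G = 0.716200
t=5: π = [0.2690, 0.4229, 0.3081], E[r] = 0.6548, γ^t·E[r] = 0.214560, running G = 0.930760
t=6: π = [0.2692, 0.4230, 0.3078], E[r] = 0.6539, γ^t·E[r] = 0.171408, running G = 1.102168
t=7: π = [0.2692, 0.4230, 0.3077], E[r] = 0.6539, γ^t·E[r] = 0.137134, running G = 1.239302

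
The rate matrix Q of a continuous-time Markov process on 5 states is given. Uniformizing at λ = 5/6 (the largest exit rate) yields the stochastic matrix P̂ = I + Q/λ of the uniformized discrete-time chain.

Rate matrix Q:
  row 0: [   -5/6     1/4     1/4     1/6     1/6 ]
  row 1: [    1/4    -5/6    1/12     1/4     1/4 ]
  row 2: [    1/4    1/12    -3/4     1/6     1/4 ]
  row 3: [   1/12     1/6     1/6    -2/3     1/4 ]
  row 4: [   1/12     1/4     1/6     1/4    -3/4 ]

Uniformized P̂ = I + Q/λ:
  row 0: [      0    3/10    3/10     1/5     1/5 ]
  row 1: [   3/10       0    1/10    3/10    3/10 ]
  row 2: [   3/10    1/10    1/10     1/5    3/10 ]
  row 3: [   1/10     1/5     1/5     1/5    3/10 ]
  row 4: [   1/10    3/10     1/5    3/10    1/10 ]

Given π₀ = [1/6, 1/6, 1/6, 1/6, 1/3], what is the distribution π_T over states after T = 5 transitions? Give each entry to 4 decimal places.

π = [0.1567, 0.1850, 0.1796, 0.2421, 0.2367]

t=0: π = [0.1667, 0.1667, 0.1667, 0.1667, 0.3333]
t=1: π = [0.1500, 0.2000, 0.1833, 0.2500, 0.2167]
t=2: π = [0.1617, 0.1783, 0.1767, 0.2417, 0.2417]
t=3: π = [0.1548, 0.1870, 0.1807, 0.2420, 0.2355]
t=4: π = [0.1581, 0.1836, 0.1787, 0.2423, 0.2374]
t=5: π = [0.1567, 0.1850, 0.1796, 0.2421, 0.2367]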